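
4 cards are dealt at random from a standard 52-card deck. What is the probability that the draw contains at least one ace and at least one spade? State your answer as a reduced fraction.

There are C(52,4) = 270725 possible draws.
By inclusion-exclusion on the complements, draws missing all aces or all spades: C(48,4) + C(39,4) − C(36,4) = 194580 + 82251 − 58905 = 217926.
So draws with at least one of each: 270725 − 217926 = 52799, probability 52799/270725.

52799/270725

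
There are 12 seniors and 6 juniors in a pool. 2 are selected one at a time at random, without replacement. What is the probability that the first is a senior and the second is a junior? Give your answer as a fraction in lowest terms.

Multiply the conditional probabilities at each draw: 12/18 · 6/17 = 72/306 = 4/17.

4/17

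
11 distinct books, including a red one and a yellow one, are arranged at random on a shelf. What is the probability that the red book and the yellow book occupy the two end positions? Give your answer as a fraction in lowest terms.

There are 11! = 39916800 arrangements.
Place the red book and the yellow book at the ends in 2 ways, arrange the remaining 9 in 9! = 362880 ways: 2·362880 = 725760.
Probability = 725760/39916800 = 1/55.

1/55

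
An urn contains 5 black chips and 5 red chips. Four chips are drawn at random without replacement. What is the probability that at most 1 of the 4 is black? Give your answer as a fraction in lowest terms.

There are C(10,4) = 210 ways to choose the 4.
Favorable selections (at most 1 black): C(5,0)·C(5,4) + C(5,1)·C(5,3) = 5 + 50 = 55.
Probability = 55/210 = 11/42.

11/42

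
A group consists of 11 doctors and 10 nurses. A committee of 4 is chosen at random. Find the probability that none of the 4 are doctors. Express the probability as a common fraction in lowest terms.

2/57

There are C(21,4) = 5985 possible selections.
Selections with no doctors (all nurses): C(10,4) = 210.
Probability = 210/5985 = 2/57.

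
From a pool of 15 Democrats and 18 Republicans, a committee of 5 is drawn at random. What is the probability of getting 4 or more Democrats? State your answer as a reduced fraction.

There are C(33,5) = 237336 ways to choose the 5.
Favorable selections (4 or more Democrats): C(15,4)·C(18,1) + C(15,5)·C(18,0) = 24570 + 3003 = 27573.
Probability = 27573/237336 = 9191/79112.

9191/79112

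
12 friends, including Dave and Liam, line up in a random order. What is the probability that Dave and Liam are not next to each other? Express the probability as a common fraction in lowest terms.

There are 12! = 479001600 arrangements.
Arrangements with Dave and Liam adjacent: 2·11! = 79833600.
So not adjacent: 479001600 − 79833600 = 399168000, probability 399168000/479001600 = 5/6.

5/6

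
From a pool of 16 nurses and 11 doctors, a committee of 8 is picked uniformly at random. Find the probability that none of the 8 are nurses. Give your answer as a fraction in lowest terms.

There are C(27,8) = 2220075 possible selections.
Selections with no nurses (all doctors): C(11,8) = 165.
Probability = 165/2220075 = 1/13455.

1/13455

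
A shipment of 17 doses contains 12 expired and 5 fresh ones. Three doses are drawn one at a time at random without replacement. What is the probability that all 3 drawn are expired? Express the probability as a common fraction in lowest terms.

11/34

Multiply the conditional probabilities at each draw: 12/17 · 11/16 · 10/15 = 1320/4080 = 11/34.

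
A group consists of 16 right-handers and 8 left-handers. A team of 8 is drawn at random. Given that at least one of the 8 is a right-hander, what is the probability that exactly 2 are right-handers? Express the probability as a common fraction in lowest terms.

Work in counts. Selections with at least one right-hander: C(24,8) − C(8,8) = 735471 − 1 = 735470.
Of those, selections where exactly 2 are right-handers: C(16,2)·C(8,6) = 120·28 = 3360.
Conditional probability = 3360/735470 = 336/73547.

336/73547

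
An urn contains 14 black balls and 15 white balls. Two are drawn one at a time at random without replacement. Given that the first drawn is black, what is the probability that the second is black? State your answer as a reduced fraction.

13/28

After removing one black, 28 remain: 13 black and 15 white.
So the probability the next is black is 13/28.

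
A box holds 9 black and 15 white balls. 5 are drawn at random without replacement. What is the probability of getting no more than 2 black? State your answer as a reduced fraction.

There are C(24,5) = 42504 ways to choose the 5.
Favorable selections (no more than 2 black): C(9,0)·C(15,5) + C(9,1)·C(15,4) + C(9,2)·C(15,3) = 3003 + 12285 + 16380 = 31668.
Probability = 31668/42504 = 377/506.

377/506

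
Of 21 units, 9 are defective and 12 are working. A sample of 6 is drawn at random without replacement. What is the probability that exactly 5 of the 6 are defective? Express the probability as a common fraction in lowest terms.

9/323

Total number of selections: C(21,6) = 54264.
Selections with exactly 5 defective: choose 5 of the 9 defective and 1 of the 12 working, C(9,5)·C(12,1) = 126·12 = 1512.
Probability = 1512/54264 = 9/323.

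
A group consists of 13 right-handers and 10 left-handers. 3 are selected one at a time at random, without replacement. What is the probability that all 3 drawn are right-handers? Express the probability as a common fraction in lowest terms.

Multiply the conditional probabilities at each draw: 13/23 · 12/22 · 11/21 = 1716/10626 = 26/161.

26/161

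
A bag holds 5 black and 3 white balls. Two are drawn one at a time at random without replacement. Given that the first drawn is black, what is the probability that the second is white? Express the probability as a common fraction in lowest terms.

3/7

After removing one black, 7 remain: 4 black and 3 white.
So the probability the next is white is 3/7.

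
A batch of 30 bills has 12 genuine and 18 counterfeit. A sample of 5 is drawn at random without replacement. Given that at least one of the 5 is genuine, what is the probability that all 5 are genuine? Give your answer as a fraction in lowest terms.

Work in counts. Selections with at least one genuine: C(30,5) − C(18,5) = 142506 − 8568 = 133938.
Of those, selections where all 5 are genuine: C(12,5) = 792.
Conditional probability = 792/133938 = 44/7441.

44/7441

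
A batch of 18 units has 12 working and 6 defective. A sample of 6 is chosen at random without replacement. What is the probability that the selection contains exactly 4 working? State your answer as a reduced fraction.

2475/6188

Total number of selections: C(18,6) = 18564.
Selections with exactly 4 working: choose 4 of the 12 working and 2 of the 6 defective, C(12,4)·C(6,2) = 495·15 = 7425.
Probability = 7425/18564 = 2475/6188.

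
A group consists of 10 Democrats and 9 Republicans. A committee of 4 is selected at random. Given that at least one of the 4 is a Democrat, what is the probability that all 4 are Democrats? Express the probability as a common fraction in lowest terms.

Work in counts. Selections with at least one Democrat: C(19,4) − C(9,4) = 3876 − 126 = 3750.
Of those, selections where all 4 are Democrats: C(10,4) = 210.
Conditional probability = 210/3750 = 7/125.

7/125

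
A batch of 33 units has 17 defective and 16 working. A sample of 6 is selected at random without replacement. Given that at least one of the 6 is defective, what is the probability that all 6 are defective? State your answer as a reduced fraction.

Work in counts. Selections with at least one defective: C(33,6) − C(16,6) = 1107568 − 8008 = 1099560.
Of those, selections where all 6 are defective: C(17,6) = 12376.
Conditional probability = 12376/1099560 = 13/1155.

13/1155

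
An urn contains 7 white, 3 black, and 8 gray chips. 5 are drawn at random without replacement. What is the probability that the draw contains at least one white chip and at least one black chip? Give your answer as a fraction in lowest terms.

737/1224

There are C(18,5) = 8568 possible draws.
By inclusion-exclusion on the complements, draws missing all white or all black: C(11,5) + C(15,5) − C(8,5) = 462 + 3003 − 56 = 3409.
So draws with at least one of each: 8568 − 3409 = 5159, probability 5159/8568 = 737/1224.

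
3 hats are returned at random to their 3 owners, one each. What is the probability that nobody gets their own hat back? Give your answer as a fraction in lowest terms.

There are 3! = 6 assignments.
By inclusion-exclusion, assignments with no fixed points: C(3,0)·3! − C(3,1)·2! + C(3,2)·1! − C(3,3)·0! = 2.
Probability = 2/6 = 1/3.

1/3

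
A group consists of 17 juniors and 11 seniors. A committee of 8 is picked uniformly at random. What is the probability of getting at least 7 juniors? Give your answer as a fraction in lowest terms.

There are C(28,8) = 3108105 ways to choose the 8.
Favorable selections (at least 7 juniors): C(17,7)·C(11,1) + C(17,8)·C(11,0) = 213928 + 24310 = 238238.
Probability = 238238/3108105 = 238/3105.

238/3105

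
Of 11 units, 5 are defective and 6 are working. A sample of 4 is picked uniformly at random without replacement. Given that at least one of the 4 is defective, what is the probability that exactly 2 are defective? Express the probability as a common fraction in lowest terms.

10/21

Work in counts. Selections with at least one defective: C(11,4) − C(6,4) = 330 − 15 = 315.
Of those, selections where exactly 2 are defective: C(5,2)·C(6,2) = 10·15 = 150.
Conditional probability = 150/315 = 10/21.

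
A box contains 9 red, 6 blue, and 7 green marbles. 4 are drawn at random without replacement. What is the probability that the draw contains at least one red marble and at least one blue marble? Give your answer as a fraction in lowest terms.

963/1463

There are C(22,4) = 7315 possible draws.
By inclusion-exclusion on the complements, draws missing all red or all blue: C(13,4) + C(16,4) − C(7,4) = 715 + 1820 − 35 = 2500.
So draws with at least one of each: 7315 − 2500 = 4815, probability 4815/7315 = 963/1463.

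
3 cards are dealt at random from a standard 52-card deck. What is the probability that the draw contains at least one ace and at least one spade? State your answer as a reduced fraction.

There are C(52,3) = 22100 possible draws.
By inclusion-exclusion on the complements, draws missing all aces or all spades: C(48,3) + C(39,3) − C(36,3) = 17296 + 9139 − 7140 = 19295.
So draws with at least one of each: 22100 − 19295 = 2805, probability 2805/22100 = 33/260.

33/260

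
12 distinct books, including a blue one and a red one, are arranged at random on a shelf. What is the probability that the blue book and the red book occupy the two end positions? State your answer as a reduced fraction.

There are 12! = 479001600 arrangements.
Place the blue book and the red book at the ends in 2 ways, arrange the remaining 10 in 10! = 3628800 ways: 2·3628800 = 7257600.
Probability = 7257600/479001600 = 1/66.

1/66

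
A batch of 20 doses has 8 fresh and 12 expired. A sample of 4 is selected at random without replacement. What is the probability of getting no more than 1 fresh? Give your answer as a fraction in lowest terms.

Total selections: C(20,4) = 4845.
Favorable selections (no more than 1 fresh): C(8,0)·C(12,4) + C(8,1)·C(12,3) = 495 + 1760 = 2255.
Probability = 2255/4845 = 451/969.

451/969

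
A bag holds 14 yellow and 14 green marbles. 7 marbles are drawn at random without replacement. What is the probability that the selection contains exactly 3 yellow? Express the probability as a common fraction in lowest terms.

637/2070

The sample space is all 7-subsets of the 28: C(28,7) = 1184040.
Selections with exactly 3 yellow: choose 3 of the 14 yellow and 4 of the 14 green, C(14,3)·C(14,4) = 364·1001 = 364364.
Probability = 364364/1184040 = 637/2070.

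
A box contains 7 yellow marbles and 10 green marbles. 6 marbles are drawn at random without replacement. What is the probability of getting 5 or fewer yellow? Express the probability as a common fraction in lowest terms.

There are C(17,6) = 12376 ways to choose the 6.
The complement is exactly 6 yellow: C(7,6)·C(10,0) = 7.
Probability = 1 − 7/12376 = 12369/12376 = 1767/1768.

1767/1768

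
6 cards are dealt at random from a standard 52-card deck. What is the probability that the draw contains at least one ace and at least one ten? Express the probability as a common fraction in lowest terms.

There are C(52,6) = 20358520 possible draws.
By inclusion-exclusion on the complements, draws missing all aces or all tens: C(48,6) + C(48,6) − C(44,6) = 12271512 + 12271512 − 7059052 = 17483972.
So draws with at least one of each: 20358520 − 17483972 = 2874548, probability 2874548/20358520 = 718637/5089630.

718637/5089630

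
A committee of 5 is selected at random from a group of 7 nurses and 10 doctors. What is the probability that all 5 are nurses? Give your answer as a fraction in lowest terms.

3/884

There are C(17,5) = 6188 possible selections.
Selections with all nurses: C(7,5) = 21.
Probability = 21/6188 = 3/884.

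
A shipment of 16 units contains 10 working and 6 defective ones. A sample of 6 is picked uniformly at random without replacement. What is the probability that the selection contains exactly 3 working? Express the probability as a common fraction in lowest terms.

300/1001

The sample space is all 6-subsets of the 16: C(16,6) = 8008.
Selections with exactly 3 working: choose 3 of the 10 working and 3 of the 6 defective, C(10,3)·C(6,3) = 120·20 = 2400.
Probability = 2400/8008 = 300/1001.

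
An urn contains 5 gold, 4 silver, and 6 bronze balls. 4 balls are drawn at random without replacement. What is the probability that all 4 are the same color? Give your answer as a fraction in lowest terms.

There are C(15,4) = 1365 ways to draw 4 balls.
All same color: C(5,4) + C(4,4) + C(6,4) = 5 + 1 + 15 = 21.
Probability = 21/1365 = 1/65.

1/65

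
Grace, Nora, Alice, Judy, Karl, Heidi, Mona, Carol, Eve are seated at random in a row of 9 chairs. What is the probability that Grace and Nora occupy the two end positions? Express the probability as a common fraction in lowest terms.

1/36

There are 9! = 362880 arrangements.
Place Grace and Nora at the ends in 2 ways, arrange the remaining 7 in 7! = 5040 ways: 2·5040 = 10080.
Probability = 10080/362880 = 1/36.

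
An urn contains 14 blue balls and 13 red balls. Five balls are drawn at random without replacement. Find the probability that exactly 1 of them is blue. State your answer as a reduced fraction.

77/621

There are C(27,5) = 80730 ways to choose 5 from 27.
Selections with exactly 1 blue: choose 1 of the 14 blue and 4 of the 13 red, C(14,1)·C(13,4) = 14·715 = 10010.
Probability = 10010/80730 = 77/621.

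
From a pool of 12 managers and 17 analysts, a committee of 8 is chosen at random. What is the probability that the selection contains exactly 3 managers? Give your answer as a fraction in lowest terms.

1904/6003

Total number of selections: C(29,8) = 4292145.
Selections with exactly 3 managers: choose 3 of the 12 managers and 5 of the 17 analysts, C(12,3)·C(17,5) = 220·6188 = 1361360.
Probability = 1361360/4292145 = 1904/6003.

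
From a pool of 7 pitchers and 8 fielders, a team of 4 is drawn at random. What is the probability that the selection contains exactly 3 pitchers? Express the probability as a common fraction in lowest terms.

The sample space is all 4-subsets of the 15: C(15,4) = 1365.
Selections with exactly 3 pitchers: choose 3 of the 7 pitchers and 1 of the 8 fielders, C(7,3)·C(8,1) = 35·8 = 280.
Probability = 280/1365 = 8/39.

8/39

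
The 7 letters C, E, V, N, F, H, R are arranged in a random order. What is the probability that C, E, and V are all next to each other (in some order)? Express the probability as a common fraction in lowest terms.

There are 7! = 5040 arrangements.
Treat the three as one block: 5! placements × 3! orders within the block = 120·6 = 720.
Probability = 720/5040 = 1/7.

1/7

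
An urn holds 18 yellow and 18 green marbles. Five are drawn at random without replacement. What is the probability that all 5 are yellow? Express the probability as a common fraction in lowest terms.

There are C(36,5) = 376992 possible selections.
Selections with all yellow: C(18,5) = 8568.
Probability = 8568/376992 = 1/44.

1/44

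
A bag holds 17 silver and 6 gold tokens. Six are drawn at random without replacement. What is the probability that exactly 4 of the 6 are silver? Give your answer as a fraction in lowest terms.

1700/4807

The sample space is all 6-subsets of the 23: C(23,6) = 100947.
Selections with exactly 4 silver: choose 4 of the 17 silver and 2 of the 6 gold, C(17,4)·C(6,2) = 2380·15 = 35700.
Probability = 35700/100947 = 1700/4807.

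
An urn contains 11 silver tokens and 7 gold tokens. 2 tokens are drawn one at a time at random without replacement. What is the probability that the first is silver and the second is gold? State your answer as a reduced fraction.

77/306

Multiply the conditional probabilities at each draw: 11/18 · 7/17 = 77/306.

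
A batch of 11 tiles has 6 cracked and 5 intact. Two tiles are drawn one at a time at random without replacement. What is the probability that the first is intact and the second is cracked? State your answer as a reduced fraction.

3/11

Multiply the conditional probabilities at each draw: 5/11 · 6/10 = 30/110 = 3/11.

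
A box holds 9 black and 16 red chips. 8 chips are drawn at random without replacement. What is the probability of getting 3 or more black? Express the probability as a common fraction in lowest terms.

Total selections: C(25,8) = 1081575.
Favorable selections (3 or more black): C(9,3)·C(16,5) + C(9,4)·C(16,4) + C(9,5)·C(16,3) + C(9,6)·C(16,2) + C(9,7)·C(16,1) + C(9,8)·C(16,0) = 366912 + 229320 + 70560 + 10080 + 576 + 9 = 677457.
Probability = 677457/1081575 = 6843/10925.

6843/10925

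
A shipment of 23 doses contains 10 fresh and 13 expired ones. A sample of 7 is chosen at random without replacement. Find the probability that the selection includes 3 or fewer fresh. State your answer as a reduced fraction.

There are C(23,7) = 245157 ways to choose the 7.
Favorable selections (3 or fewer fresh): C(10,0)·C(13,7) + C(10,1)·C(13,6) + C(10,2)·C(13,5) + C(10,3)·C(13,4) = 1716 + 17160 + 57915 + 85800 = 162591.
Probability = 162591/245157 = 4927/7429.

4927/7429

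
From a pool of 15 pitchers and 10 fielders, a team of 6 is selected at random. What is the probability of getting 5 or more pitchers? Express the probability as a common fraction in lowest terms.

Total selections: C(25,6) = 177100.
Favorable selections (5 or more pitchers): C(15,5)·C(10,1) + C(15,6)·C(10,0) = 30030 + 5005 = 35035.
Probability = 35035/177100 = 91/460.

91/460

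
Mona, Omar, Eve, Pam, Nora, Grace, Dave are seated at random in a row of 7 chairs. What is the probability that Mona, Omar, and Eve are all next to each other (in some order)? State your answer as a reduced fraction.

There are 7! = 5040 arrangements.
Treat the three as one block: 5! placements × 3! orders within the block = 120·6 = 720.
Probability = 720/5040 = 1/7.

1/7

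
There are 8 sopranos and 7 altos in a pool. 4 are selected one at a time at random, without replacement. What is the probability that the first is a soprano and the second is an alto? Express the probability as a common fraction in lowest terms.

4/15

Multiply the conditional probabilities at each draw: 8/15 · 7/14 = 56/210 = 4/15.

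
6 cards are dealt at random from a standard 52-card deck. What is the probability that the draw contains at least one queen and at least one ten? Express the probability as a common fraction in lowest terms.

718637/5089630

There are C(52,6) = 20358520 possible draws.
By inclusion-exclusion on the complements, draws missing all queens or all tens: C(48,6) + C(48,6) − C(44,6) = 12271512 + 12271512 − 7059052 = 17483972.
So draws with at least one of each: 20358520 − 17483972 = 2874548, probability 2874548/20358520 = 718637/5089630.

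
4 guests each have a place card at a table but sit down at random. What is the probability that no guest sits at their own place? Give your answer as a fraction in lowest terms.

3/8

There are 4! = 24 seatings.
By inclusion-exclusion, seatings with no fixed points: C(4,0)·4! − C(4,1)·3! + C(4,2)·2! − C(4,3)·1! + C(4,4)·0! = 9.
Probability = 9/24 = 3/8.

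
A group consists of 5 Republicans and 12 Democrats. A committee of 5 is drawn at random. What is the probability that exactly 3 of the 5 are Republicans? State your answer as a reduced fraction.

165/1547

The sample space is all 5-subsets of the 17: C(17,5) = 6188.
Selections with exactly 3 Republicans: choose 3 of the 5 Republicans and 2 of the 12 Democrats, C(5,3)·C(12,2) = 10·66 = 660.
Probability = 660/6188 = 165/1547.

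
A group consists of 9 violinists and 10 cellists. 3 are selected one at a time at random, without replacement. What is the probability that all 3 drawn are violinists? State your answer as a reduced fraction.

28/323

Multiply the conditional probabilities at each draw: 9/19 · 8/18 · 7/17 = 504/5814 = 28/323.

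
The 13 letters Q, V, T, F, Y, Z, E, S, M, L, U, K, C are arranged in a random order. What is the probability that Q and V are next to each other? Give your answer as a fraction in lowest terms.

There are 13! = 6227020800 arrangements.
Treat Q and V as a block: 12! arrangements of the blocks × 2 orders within the block = 2·479001600 = 958003200.
Probability = 958003200/6227020800 = 2/13.

2/13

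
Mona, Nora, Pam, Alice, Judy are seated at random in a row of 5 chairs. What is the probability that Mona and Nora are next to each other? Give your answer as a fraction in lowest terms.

2/5

There are 5! = 120 arrangements.
Treat Mona and Nora as a block: 4! arrangements of the blocks × 2 orders within the block = 2·24 = 48.
Probability = 48/120 = 2/5.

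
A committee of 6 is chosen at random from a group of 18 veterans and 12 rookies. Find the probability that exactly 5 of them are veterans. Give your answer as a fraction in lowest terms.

There are C(30,6) = 593775 ways to choose 6 from 30.
Selections with exactly 5 veterans: choose 5 of the 18 veterans and 1 of the 12 rookies, C(18,5)·C(12,1) = 8568·12 = 102816.
Probability = 102816/593775 = 1632/9425.

1632/9425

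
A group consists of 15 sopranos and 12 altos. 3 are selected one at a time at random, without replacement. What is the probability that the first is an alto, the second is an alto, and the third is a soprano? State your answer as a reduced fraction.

Multiply the conditional probabilities at each draw: 12/27 · 11/26 · 15/25 = 1980/17550 = 22/195.

22/195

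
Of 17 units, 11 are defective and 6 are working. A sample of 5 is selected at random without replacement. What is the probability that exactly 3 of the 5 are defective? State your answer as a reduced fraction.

2475/6188

There are C(17,5) = 6188 ways to choose 5 from 17.
Selections with exactly 3 defective: choose 3 of the 11 defective and 2 of the 6 working, C(11,3)·C(6,2) = 165·15 = 2475.
Probability = 2475/6188.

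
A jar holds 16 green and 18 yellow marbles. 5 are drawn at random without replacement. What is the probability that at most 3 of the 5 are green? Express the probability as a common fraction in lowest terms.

591/682

Total selections: C(34,5) = 278256.
Favorable selections (at most 3 green): C(16,0)·C(18,5) + C(16,1)·C(18,4) + C(16,2)·C(18,3) + C(16,3)·C(18,2) = 8568 + 48960 + 97920 + 85680 = 241128.
Probability = 241128/278256 = 591/682.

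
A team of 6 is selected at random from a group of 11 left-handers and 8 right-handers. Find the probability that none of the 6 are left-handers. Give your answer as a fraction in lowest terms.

There are C(19,6) = 27132 possible selections.
Selections with no left-handers (all right-handers): C(8,6) = 28.
Probability = 28/27132 = 1/969.

1/969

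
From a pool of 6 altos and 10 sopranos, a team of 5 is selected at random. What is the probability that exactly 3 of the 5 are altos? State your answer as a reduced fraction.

The sample space is all 5-subsets of the 16: C(16,5) = 4368.
Selections with exactly 3 altos: choose 3 of the 6 altos and 2 of the 10 sopranos, C(6,3)·C(10,2) = 20·45 = 900.
Probability = 900/4368 = 75/364.

75/364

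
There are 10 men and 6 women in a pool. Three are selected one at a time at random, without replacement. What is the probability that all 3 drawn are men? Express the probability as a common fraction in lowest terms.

Multiply the conditional probabilities at each draw: 10/16 · 9/15 · 8/14 = 720/3360 = 3/14.

3/14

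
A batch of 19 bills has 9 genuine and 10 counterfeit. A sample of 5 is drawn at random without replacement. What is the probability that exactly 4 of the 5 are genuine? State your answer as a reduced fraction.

35/323

The sample space is all 5-subsets of the 19: C(19,5) = 11628.
Selections with exactly 4 genuine: choose 4 of the 9 genuine and 1 of the 10 counterfeit, C(9,4)·C(10,1) = 126·10 = 1260.
Probability = 1260/11628 = 35/323.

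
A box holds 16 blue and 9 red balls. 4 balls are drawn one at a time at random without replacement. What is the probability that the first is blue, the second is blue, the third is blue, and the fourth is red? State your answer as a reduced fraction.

126/1265

Multiply the conditional probabilities at each draw: 16/25 · 15/24 · 14/23 · 9/22 = 30240/303600 = 126/1265.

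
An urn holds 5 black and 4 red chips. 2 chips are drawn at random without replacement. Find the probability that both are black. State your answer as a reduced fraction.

5/18

There are C(9,2) = 36 possible selections.
Selections with all black: C(5,2) = 10.
Probability = 10/36 = 5/18.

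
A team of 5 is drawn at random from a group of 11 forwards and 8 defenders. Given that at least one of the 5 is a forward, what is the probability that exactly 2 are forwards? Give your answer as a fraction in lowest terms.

Work in counts. Selections with at least one forward: C(19,5) − C(8,5) = 11628 − 56 = 11572.
Of those, selections where exactly 2 are forwards: C(11,2)·C(8,3) = 55·56 = 3080.
Conditional probability = 3080/11572 = 70/263.

70/263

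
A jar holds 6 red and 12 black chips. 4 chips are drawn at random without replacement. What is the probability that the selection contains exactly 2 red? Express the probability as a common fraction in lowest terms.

11/34

There are C(18,4) = 3060 ways to choose 4 from 18.
Selections with exactly 2 red: choose 2 of the 6 red and 2 of the 12 black, C(6,2)·C(12,2) = 15·66 = 990.
Probability = 990/3060 = 11/34.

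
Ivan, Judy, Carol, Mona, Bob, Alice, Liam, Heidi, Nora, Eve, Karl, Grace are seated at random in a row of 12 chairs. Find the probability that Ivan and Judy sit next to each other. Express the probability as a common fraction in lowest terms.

1/6

There are 12! = 479001600 arrangements.
Treat Ivan and Judy as a block: 11! arrangements of the blocks × 2 orders within the block = 2·39916800 = 79833600.
Probability = 79833600/479001600 = 1/6.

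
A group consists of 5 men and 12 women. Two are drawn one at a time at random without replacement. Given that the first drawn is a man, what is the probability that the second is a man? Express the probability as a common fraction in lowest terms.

1/4

After removing one man, 16 remain: 4 men and 12 women.
So the probability the next is a man is 4/16 = 1/4.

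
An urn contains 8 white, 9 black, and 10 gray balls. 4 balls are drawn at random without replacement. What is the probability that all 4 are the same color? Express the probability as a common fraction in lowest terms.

203/8775

There are C(27,4) = 17550 ways to draw 4 balls.
All same color: C(8,4) + C(9,4) + C(10,4) = 70 + 126 + 210 = 406.
Probability = 406/17550 = 203/8775.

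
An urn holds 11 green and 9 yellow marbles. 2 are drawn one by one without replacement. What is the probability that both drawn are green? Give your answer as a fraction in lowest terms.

11/38

Multiply the conditional probabilities at each draw: 11/20 · 10/19 = 110/380 = 11/38.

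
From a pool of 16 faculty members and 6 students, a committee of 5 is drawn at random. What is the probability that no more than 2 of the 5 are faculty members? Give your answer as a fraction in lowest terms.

Total selections: C(22,5) = 26334.
Favorable selections (no more than 2 faculty members): C(16,0)·C(6,5) + C(16,1)·C(6,4) + C(16,2)·C(6,3) = 6 + 240 + 2400 = 2646.
Probability = 2646/26334 = 21/209.

21/209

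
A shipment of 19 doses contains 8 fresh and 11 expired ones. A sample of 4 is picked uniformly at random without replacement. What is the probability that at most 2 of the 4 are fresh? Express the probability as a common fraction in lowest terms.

There are C(19,4) = 3876 ways to choose the 4.
Count the complement (more than 2 fresh): C(8,3)·C(11,1) + C(8,4)·C(11,0) = 616 + 70 = 686.
Probability = 1 − 686/3876 = 3190/3876 = 1595/1938.

1595/1938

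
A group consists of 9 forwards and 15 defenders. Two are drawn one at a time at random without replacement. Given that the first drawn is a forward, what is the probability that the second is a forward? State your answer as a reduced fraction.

8/23

After removing one forward, 23 remain: 8 forwards and 15 defenders.
So the probability the next is a forward is 8/23.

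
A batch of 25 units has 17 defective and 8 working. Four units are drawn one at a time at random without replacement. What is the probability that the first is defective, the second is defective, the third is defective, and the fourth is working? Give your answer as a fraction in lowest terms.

Multiply the conditional probabilities at each draw: 17/25 · 16/24 · 15/23 · 8/22 = 32640/303600 = 136/1265.

136/1265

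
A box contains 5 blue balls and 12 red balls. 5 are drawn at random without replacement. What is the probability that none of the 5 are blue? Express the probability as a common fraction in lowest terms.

There are C(17,5) = 6188 possible selections.
Selections with no blue (all red): C(12,5) = 792.
Probability = 792/6188 = 198/1547.

198/1547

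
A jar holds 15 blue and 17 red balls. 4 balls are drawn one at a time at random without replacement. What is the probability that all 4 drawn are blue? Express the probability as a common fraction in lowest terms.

273/7192

Multiply the conditional probabilities at each draw: 15/32 · 14/31 · 13/30 · 12/29 = 32760/863040 = 273/7192.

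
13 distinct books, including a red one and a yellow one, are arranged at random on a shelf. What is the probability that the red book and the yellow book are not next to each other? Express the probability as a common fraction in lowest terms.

11/13

There are 13! = 6227020800 arrangements.
Arrangements with the red book and the yellow book adjacent: 2·12! = 958003200.
So not adjacent: 6227020800 − 958003200 = 5269017600, probability 5269017600/6227020800 = 11/13.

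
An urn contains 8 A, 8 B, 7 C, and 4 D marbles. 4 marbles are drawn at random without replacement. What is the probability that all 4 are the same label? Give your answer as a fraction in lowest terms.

88/8775

There are C(27,4) = 17550 ways to draw 4 marbles.
All same label: C(8,4) + C(8,4) + C(7,4) + C(4,4) = 70 + 70 + 35 + 1 = 176.
Probability = 176/17550 = 88/8775.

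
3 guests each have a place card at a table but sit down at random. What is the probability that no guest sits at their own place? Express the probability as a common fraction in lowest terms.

1/3

There are 3! = 6 seatings.
By inclusion-exclusion, seatings with no fixed points: C(3,0)·3! − C(3,1)·2! + C(3,2)·1! − C(3,3)·0! = 2.
Probability = 2/6 = 1/3.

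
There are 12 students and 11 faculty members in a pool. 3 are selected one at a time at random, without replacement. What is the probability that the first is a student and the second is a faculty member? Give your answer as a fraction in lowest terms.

Multiply the conditional probabilities at each draw: 12/23 · 11/22 = 132/506 = 6/23.

6/23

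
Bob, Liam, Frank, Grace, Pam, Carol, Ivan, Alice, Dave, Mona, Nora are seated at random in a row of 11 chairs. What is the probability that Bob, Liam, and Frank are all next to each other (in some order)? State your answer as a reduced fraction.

There are 11! = 39916800 arrangements.
Treat the three as one block: 9! placements × 3! orders within the block = 362880·6 = 2177280.
Probability = 2177280/39916800 = 3/55.

3/55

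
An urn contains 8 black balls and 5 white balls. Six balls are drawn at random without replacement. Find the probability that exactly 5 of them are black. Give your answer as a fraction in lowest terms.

There are C(13,6) = 1716 ways to choose 6 from 13.
Selections with exactly 5 black: choose 5 of the 8 black and 1 of the 5 white, C(8,5)·C(5,1) = 56·5 = 280.
Probability = 280/1716 = 70/429.

70/429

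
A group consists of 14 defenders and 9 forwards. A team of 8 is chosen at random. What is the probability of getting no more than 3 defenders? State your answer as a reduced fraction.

1637/14858

Total selections: C(23,8) = 490314.
Favorable selections (no more than 3 defenders): C(14,0)·C(9,8) + C(14,1)·C(9,7) + C(14,2)·C(9,6) + C(14,3)·C(9,5) = 9 + 504 + 7644 + 45864 = 54021.
Probability = 54021/490314 = 1637/14858.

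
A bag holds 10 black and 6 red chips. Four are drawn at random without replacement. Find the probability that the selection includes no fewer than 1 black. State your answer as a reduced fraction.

Total selections: C(16,4) = 1820.
Favorable selections (no fewer than 1 black): C(10,1)·C(6,3) + C(10,2)·C(6,2) + C(10,3)·C(6,1) + C(10,4)·C(6,0) = 200 + 675 + 720 + 210 = 1805.
Probability = 1805/1820 = 361/364.

361/364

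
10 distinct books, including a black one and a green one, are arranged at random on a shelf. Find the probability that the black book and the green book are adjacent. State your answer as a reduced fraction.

There are 10! = 3628800 arrangements.
Treat the black book and the green book as a block: 9! arrangements of the blocks × 2 orders within the block = 2·362880 = 725760.
Probability = 725760/3628800 = 1/5.

1/5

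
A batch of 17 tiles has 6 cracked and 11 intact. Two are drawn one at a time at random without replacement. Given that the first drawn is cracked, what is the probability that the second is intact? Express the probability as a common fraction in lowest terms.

After removing one cracked, 16 remain: 5 cracked and 11 intact.
So the probability the next is intact is 11/16.

11/16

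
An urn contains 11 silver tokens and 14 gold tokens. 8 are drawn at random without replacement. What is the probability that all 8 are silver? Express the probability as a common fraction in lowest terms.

1/6555

There are C(25,8) = 1081575 possible selections.
Selections with all silver: C(11,8) = 165.
Probability = 165/1081575 = 1/6555.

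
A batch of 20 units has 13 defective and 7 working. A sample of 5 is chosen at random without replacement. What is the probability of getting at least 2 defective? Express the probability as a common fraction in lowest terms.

There are C(20,5) = 15504 ways to choose the 5.
Count the complement (fewer than 2 defective): C(13,0)·C(7,5) + C(13,1)·C(7,4) = 21 + 455 = 476.
Probability = 1 − 476/15504 = 15028/15504 = 221/228.

221/228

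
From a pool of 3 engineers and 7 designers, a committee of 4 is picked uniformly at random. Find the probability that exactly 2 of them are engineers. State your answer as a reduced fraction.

The sample space is all 4-subsets of the 10: C(10,4) = 210.
Selections with exactly 2 engineers: choose 2 of the 3 engineers and 2 of the 7 designers, C(3,2)·C(7,2) = 3·21 = 63.
Probability = 63/210 = 3/10.

3/10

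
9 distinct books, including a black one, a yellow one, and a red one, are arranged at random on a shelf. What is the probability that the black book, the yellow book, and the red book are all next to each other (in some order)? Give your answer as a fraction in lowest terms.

1/12

There are 9! = 362880 arrangements.
Treat the three as one block: 7! placements × 3! orders within the block = 5040·6 = 30240.
Probability = 30240/362880 = 1/12.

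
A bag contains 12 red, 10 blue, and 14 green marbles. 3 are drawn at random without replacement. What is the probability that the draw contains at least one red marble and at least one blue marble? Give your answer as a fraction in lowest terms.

There are C(36,3) = 7140 possible draws.
By inclusion-exclusion on the complements, draws missing all red or all blue: C(24,3) + C(26,3) − C(14,3) = 2024 + 2600 − 364 = 4260.
So draws with at least one of each: 7140 − 4260 = 2880, probability 2880/7140 = 48/119.

48/119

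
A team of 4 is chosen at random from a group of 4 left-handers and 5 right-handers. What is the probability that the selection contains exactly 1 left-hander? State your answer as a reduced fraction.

There are C(9,4) = 126 ways to choose 4 from 9.
Selections with exactly 1 left-hander: choose 1 of the 4 left-handers and 3 of the 5 right-handers, C(4,1)·C(5,3) = 4·10 = 40.
Probability = 40/126 = 20/63.

20/63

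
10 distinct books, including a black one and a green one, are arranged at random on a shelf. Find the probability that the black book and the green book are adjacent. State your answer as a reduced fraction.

1/5

There are 10! = 3628800 arrangements.
Treat the black book and the green book as a block: 9! arrangements of the blocks × 2 orders within the block = 2·362880 = 725760.
Probability = 725760/3628800 = 1/5.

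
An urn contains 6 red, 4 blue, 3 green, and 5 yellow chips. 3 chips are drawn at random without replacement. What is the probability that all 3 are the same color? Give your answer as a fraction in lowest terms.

There are C(18,3) = 816 ways to draw 3 chips.
All same color: C(6,3) + C(4,3) + C(3,3) + C(5,3) = 20 + 4 + 1 + 10 = 35.
Probability = 35/816.

35/816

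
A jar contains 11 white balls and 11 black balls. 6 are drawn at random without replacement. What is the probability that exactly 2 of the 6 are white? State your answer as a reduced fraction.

There are C(22,6) = 74613 ways to choose 6 from 22.
Selections with exactly 2 white: choose 2 of the 11 white and 4 of the 11 black, C(11,2)·C(11,4) = 55·330 = 18150.
Probability = 18150/74613 = 550/2261.

550/2261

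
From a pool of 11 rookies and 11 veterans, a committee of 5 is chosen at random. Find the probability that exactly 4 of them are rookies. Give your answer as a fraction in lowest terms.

Total number of selections: C(22,5) = 26334.
Selections with exactly 4 rookies: choose 4 of the 11 rookies and 1 of the 11 veterans, C(11,4)·C(11,1) = 330·11 = 3630.
Probability = 3630/26334 = 55/399.

55/399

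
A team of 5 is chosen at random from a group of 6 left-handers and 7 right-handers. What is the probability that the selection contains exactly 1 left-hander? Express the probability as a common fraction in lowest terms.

Total number of selections: C(13,5) = 1287.
Selections with exactly 1 left-hander: choose 1 of the 6 left-handers and 4 of the 7 right-handers, C(6,1)·C(7,4) = 6·35 = 210.
Probability = 210/1287 = 70/429.

70/429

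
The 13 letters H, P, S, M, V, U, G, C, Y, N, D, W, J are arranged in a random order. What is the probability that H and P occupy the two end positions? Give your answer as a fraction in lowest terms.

There are 13! = 6227020800 arrangements.
Place H and P at the ends in 2 ways, arrange the remaining 11 in 11! = 39916800 ways: 2·39916800 = 79833600.
Probability = 79833600/6227020800 = 1/78.

1/78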